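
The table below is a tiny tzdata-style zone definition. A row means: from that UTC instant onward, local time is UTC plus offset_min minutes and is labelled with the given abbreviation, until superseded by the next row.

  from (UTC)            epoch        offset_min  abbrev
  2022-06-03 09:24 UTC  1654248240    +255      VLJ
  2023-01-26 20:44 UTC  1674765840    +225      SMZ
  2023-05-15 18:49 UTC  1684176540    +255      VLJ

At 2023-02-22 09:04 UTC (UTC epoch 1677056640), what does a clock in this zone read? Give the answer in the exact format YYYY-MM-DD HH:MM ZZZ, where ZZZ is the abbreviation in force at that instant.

Query: 2023-02-22 09:04 UTC
Rule 2/3 (SMZ, +03:45): 2023-01-26 20:44 UTC ≤ query < 2023-05-15 18:49 UTC
9·60 + 4 + 225 = 769 min
769 = 0·1440 + 769; 769 = 12·60 + 49 → 12:49, same day
→ 2023-02-22 12:49 SMZ

2023-02-22 12:49 SMZ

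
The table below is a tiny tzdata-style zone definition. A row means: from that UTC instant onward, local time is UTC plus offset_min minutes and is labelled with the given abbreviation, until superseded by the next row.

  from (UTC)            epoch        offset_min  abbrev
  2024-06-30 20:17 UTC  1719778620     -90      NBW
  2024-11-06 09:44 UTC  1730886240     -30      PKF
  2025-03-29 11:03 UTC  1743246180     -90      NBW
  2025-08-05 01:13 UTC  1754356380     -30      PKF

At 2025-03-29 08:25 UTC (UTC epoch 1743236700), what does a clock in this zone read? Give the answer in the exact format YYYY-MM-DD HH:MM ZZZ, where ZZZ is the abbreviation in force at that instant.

2025-03-29 07:55 PKF

Query: 2025-03-29 08:25 UTC
Rule 2/4 (PKF, -00:30): 2024-11-06 09:44 UTC ≤ query < 2025-03-29 11:03 UTC
8·60 + 25 - 30 = 475 min
475 = 0·1440 + 475; 475 = 7·60 + 55 → 07:55, same day
→ 2025-03-29 07:55 PKF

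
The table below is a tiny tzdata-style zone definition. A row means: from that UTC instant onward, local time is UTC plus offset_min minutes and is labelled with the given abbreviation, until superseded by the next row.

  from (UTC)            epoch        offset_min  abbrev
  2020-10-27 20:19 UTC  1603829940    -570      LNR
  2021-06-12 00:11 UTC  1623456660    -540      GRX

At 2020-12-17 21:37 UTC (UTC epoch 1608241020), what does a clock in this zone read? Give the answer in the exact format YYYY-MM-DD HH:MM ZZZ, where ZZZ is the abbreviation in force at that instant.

2020-12-17 12:07 LNR

Query: 2020-12-17 21:37 UTC
Rule 1/2 (LNR, -09:30): 2020-10-27 20:19 UTC ≤ query < 2021-06-12 00:11 UTC
21·60 + 37 - 570 = 727 min
727 = 0·1440 + 727; 727 = 12·60 + 7 → 12:07, same day
→ 2020-12-17 12:07 LNR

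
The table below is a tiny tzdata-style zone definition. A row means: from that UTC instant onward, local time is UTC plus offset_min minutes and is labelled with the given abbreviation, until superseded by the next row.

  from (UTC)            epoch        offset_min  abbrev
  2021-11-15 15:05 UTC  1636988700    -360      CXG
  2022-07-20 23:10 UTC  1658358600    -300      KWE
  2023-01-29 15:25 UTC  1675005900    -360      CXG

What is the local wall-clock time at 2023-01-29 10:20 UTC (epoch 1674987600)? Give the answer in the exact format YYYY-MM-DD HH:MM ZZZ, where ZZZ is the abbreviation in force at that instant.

2023-01-29 05:20 KWE

Query: 2023-01-29 10:20 UTC
Rule 2/3 (KWE, -05:00): 2022-07-20 23:10 UTC ≤ query < 2023-01-29 15:25 UTC
10·60 + 20 - 300 = 320 min
320 = 0·1440 + 320; 320 = 5·60 + 20 → 05:20, same day
→ 2023-01-29 05:20 KWE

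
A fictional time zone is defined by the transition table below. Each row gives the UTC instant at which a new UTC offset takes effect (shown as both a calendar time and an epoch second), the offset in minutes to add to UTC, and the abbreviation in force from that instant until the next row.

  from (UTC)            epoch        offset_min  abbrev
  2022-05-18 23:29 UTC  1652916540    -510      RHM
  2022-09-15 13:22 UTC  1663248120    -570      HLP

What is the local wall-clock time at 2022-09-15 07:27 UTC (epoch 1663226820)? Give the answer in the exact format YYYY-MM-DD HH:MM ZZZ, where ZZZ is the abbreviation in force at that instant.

Query: 2022-09-15 07:27 UTC
Rule 1/2 (RHM, -08:30): 2022-05-18 23:29 UTC ≤ query < 2022-09-15 13:22 UTC
7·60 + 27 - 510 = -63 min
-63 = -1·1440 + 1377; 1377 = 22·60 + 57 → 22:57, 2022-09-15 - 1 day = 2022-09-14
→ 2022-09-14 22:57 RHM

2022-09-14 22:57 RHM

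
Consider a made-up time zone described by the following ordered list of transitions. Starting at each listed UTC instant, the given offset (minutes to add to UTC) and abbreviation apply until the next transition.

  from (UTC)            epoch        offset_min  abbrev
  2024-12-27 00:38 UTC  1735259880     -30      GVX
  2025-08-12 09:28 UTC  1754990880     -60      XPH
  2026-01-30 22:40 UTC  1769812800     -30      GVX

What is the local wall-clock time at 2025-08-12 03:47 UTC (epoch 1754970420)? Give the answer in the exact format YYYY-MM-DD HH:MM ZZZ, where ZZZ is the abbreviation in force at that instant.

Query: 2025-08-12 03:47 UTC
Rule 1/3 (GVX, -00:30): 2024-12-27 00:38 UTC ≤ query < 2025-08-12 09:28 UTC
3·60 + 47 - 30 = 197 min
197 = 0·1440 + 197; 197 = 3·60 + 17 → 03:17, same day
→ 2025-08-12 03:17 GVX

2025-08-12 03:17 GVX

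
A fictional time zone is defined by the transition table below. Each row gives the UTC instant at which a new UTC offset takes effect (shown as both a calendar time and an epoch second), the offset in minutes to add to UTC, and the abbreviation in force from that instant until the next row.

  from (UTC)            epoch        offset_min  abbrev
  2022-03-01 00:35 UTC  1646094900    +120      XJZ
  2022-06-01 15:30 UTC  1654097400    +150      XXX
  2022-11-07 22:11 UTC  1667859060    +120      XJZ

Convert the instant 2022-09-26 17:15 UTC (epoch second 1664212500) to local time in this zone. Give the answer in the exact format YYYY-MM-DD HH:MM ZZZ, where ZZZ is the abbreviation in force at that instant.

Query: 2022-09-26 17:15 UTC
Rule 2/3 (XXX, +02:30): 2022-06-01 15:30 UTC ≤ query < 2022-11-07 22:11 UTC
17·60 + 15 + 150 = 1185 min
1185 = 0·1440 + 1185; 1185 = 19·60 + 45 → 19:45, same day
→ 2022-09-26 19:45 XXX

2022-09-26 19:45 XXX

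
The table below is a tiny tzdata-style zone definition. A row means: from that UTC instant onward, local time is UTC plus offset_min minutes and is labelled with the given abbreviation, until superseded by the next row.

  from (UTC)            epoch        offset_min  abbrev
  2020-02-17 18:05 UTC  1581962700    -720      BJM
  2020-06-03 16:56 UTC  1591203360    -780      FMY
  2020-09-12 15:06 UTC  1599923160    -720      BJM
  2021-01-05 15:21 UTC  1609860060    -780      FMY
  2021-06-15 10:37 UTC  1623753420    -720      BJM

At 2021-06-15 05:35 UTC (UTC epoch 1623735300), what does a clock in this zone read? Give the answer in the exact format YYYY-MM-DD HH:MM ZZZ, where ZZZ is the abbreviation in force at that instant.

2021-06-14 16:35 FMY

Query: 2021-06-15 05:35 UTC
Rule 4/5 (FMY, -13:00): 2021-01-05 15:21 UTC ≤ query < 2021-06-15 10:37 UTC
5·60 + 35 - 780 = -445 min
-445 = -1·1440 + 995; 995 = 16·60 + 35 → 16:35, 2021-06-15 - 1 day = 2021-06-14
→ 2021-06-14 16:35 FMY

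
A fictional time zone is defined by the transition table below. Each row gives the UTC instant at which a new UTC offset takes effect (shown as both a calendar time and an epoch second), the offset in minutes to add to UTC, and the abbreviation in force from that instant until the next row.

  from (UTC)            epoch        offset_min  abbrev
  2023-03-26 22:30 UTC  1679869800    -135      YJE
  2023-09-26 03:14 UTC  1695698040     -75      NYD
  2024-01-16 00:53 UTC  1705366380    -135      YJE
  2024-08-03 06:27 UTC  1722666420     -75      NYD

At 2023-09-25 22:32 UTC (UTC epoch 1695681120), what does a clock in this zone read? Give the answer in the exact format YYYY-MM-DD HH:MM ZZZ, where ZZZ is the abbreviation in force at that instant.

Query: 2023-09-25 22:32 UTC
Rule 1/4 (YJE, -02:15): 2023-03-26 22:30 UTC ≤ query < 2023-09-26 03:14 UTC
22·60 + 32 - 135 = 1217 min
1217 = 0·1440 + 1217; 1217 = 20·60 + 17 → 20:17, same day
→ 2023-09-25 20:17 YJE

2023-09-25 20:17 YJE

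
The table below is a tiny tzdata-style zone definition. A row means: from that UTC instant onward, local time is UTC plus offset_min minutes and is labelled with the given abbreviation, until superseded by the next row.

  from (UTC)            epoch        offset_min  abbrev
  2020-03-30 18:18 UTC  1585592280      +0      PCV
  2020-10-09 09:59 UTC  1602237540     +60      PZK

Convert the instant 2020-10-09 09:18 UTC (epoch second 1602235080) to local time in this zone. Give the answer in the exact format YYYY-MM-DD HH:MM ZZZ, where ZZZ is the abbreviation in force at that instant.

Query: 2020-10-09 09:18 UTC
Rule 1/2 (PCV, +00:00): 2020-03-30 18:18 UTC ≤ query < 2020-10-09 09:59 UTC
9·60 + 18 + 0 = 558 min
558 = 0·1440 + 558; 558 = 9·60 + 18 → 09:18, same day
→ 2020-10-09 09:18 PCV

2020-10-09 09:18 PCV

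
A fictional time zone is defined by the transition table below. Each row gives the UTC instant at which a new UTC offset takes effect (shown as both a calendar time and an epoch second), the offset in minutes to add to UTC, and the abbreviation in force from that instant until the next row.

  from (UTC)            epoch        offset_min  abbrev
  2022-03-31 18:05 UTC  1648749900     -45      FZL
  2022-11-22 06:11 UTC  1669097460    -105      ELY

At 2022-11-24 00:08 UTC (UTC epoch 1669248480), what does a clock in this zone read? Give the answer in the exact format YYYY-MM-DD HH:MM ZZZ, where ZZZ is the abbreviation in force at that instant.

Query: 2022-11-24 00:08 UTC
Rule 2/2 (ELY, -01:45): 2022-11-22 06:11 UTC ≤ query < +∞
0·60 + 8 - 105 = -97 min
-97 = -1·1440 + 1343; 1343 = 22·60 + 23 → 22:23, 2022-11-24 - 1 day = 2022-11-23
→ 2022-11-23 22:23 ELY

2022-11-23 22:23 ELY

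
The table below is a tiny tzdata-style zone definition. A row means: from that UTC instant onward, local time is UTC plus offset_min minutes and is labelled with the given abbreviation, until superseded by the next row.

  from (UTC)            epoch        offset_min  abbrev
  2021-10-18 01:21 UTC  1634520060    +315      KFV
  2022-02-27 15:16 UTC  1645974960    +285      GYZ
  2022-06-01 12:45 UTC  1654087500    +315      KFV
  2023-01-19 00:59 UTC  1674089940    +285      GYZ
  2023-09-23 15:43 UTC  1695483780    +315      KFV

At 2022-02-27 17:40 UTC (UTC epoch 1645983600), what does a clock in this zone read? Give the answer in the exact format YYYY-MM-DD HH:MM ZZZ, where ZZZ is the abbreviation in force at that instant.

Query: 2022-02-27 17:40 UTC
Rule 2/5 (GYZ, +04:45): 2022-02-27 15:16 UTC ≤ query < 2022-06-01 12:45 UTC
17·60 + 40 + 285 = 1345 min
1345 = 0·1440 + 1345; 1345 = 22·60 + 25 → 22:25, same day
→ 2022-02-27 22:25 GYZ

2022-02-27 22:25 GYZ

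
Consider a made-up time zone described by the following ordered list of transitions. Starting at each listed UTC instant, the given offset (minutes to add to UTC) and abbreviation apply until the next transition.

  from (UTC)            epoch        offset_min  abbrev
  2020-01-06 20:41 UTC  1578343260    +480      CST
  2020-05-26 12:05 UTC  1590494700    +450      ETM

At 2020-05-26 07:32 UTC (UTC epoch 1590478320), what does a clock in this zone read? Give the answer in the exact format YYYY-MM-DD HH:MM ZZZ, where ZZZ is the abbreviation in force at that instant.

Query: 2020-05-26 07:32 UTC
Rule 1/2 (CST, +08:00): 2020-01-06 20:41 UTC ≤ query < 2020-05-26 12:05 UTC
7·60 + 32 + 480 = 932 min
932 = 0·1440 + 932; 932 = 15·60 + 32 → 15:32, same day
→ 2020-05-26 15:32 CST

2020-05-26 15:32 CST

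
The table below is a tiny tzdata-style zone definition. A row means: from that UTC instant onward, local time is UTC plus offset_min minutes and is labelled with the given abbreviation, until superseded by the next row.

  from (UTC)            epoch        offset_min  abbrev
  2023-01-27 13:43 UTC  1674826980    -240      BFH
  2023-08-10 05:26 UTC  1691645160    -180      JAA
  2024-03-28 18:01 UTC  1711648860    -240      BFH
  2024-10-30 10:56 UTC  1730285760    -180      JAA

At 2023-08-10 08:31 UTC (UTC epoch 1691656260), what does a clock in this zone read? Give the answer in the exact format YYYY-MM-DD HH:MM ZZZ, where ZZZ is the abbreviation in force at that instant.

2023-08-10 05:31 JAA

Query: 2023-08-10 08:31 UTC
Rule 2/4 (JAA, -03:00): 2023-08-10 05:26 UTC ≤ query < 2024-03-28 18:01 UTC
8·60 + 31 - 180 = 331 min
331 = 0·1440 + 331; 331 = 5·60 + 31 → 05:31, same day
→ 2023-08-10 05:31 JAA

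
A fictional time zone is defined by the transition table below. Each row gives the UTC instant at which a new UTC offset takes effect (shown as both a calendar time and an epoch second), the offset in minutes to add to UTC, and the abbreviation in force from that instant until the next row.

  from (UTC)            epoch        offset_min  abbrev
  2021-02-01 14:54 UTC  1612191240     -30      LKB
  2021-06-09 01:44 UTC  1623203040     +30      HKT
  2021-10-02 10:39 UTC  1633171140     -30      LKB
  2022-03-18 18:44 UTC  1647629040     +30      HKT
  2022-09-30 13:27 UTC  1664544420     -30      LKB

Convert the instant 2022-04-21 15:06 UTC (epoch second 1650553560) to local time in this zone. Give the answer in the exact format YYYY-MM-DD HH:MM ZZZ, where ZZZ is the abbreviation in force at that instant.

Query: 2022-04-21 15:06 UTC
Rule 4/5 (HKT, +00:30): 2022-03-18 18:44 UTC ≤ query < 2022-09-30 13:27 UTC
15·60 + 6 + 30 = 936 min
936 = 0·1440 + 936; 936 = 15·60 + 36 → 15:36, same day
→ 2022-04-21 15:36 HKT

2022-04-21 15:36 HKT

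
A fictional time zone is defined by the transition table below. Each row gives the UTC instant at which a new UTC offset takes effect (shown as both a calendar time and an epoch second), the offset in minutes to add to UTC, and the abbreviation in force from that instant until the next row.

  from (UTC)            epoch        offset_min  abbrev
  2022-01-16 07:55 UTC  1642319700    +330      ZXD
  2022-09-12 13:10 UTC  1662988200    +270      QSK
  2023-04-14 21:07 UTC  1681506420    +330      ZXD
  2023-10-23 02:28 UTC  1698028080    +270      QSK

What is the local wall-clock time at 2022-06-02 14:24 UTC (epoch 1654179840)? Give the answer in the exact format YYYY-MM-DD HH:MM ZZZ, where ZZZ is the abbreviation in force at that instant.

2022-06-02 19:54 ZXD

Query: 2022-06-02 14:24 UTC
Rule 1/4 (ZXD, +05:30): 2022-01-16 07:55 UTC ≤ query < 2022-09-12 13:10 UTC
14·60 + 24 + 330 = 1194 min
1194 = 0·1440 + 1194; 1194 = 19·60 + 54 → 19:54, same day
→ 2022-06-02 19:54 ZXD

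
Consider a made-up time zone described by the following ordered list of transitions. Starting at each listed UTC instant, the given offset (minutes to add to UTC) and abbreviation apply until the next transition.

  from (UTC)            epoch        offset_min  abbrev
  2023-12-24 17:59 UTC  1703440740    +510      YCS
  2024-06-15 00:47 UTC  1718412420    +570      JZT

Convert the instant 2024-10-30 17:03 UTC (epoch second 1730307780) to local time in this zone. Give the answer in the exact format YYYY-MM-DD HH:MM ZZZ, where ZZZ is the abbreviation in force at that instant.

2024-10-31 02:33 JZT

Query: 2024-10-30 17:03 UTC
Rule 2/2 (JZT, +09:30): 2024-06-15 00:47 UTC ≤ query < +∞
17·60 + 3 + 570 = 1593 min
1593 = 1·1440 + 153; 153 = 2·60 + 33 → 02:33, 2024-10-30 + 1 day = 2024-10-31
→ 2024-10-31 02:33 JZT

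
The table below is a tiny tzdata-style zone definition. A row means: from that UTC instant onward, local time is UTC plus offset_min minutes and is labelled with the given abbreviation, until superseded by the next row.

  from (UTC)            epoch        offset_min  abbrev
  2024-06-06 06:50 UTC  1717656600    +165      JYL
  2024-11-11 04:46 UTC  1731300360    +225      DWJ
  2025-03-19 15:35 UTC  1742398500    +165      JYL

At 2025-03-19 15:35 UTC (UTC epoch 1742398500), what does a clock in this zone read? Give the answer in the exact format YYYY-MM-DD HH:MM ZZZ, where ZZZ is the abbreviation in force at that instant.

Query: 2025-03-19 15:35 UTC
Rule 3/3 (JYL, +02:45): 2025-03-19 15:35 UTC ≤ query < +∞
15·60 + 35 + 165 = 1100 min
1100 = 0·1440 + 1100; 1100 = 18·60 + 20 → 18:20, same day
→ 2025-03-19 18:20 JYL

2025-03-19 18:20 JYL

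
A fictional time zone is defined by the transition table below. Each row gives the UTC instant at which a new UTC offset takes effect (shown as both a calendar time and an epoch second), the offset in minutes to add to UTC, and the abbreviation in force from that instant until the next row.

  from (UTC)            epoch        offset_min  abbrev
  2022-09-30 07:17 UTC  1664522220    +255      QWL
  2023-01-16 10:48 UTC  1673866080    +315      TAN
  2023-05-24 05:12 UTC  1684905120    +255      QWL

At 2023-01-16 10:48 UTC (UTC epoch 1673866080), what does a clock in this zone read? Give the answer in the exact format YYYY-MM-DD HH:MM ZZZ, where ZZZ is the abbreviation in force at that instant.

Query: 2023-01-16 10:48 UTC
Rule 2/3 (TAN, +05:15): 2023-01-16 10:48 UTC ≤ query < 2023-05-24 05:12 UTC
10·60 + 48 + 315 = 963 min
963 = 0·1440 + 963; 963 = 16·60 + 3 → 16:03, same day
→ 2023-01-16 16:03 TAN

2023-01-16 16:03 TAN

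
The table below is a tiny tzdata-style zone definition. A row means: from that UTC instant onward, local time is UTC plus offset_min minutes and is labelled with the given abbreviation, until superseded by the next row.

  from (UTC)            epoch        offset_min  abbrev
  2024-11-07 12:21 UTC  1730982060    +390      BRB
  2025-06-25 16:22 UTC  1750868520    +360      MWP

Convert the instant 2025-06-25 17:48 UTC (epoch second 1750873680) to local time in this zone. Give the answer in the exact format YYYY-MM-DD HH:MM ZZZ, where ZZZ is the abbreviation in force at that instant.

Query: 2025-06-25 17:48 UTC
Rule 2/2 (MWP, +06:00): 2025-06-25 16:22 UTC ≤ query < +∞
17·60 + 48 + 360 = 1428 min
1428 = 0·1440 + 1428; 1428 = 23·60 + 48 → 23:48, same day
→ 2025-06-25 23:48 MWP

2025-06-25 23:48 MWP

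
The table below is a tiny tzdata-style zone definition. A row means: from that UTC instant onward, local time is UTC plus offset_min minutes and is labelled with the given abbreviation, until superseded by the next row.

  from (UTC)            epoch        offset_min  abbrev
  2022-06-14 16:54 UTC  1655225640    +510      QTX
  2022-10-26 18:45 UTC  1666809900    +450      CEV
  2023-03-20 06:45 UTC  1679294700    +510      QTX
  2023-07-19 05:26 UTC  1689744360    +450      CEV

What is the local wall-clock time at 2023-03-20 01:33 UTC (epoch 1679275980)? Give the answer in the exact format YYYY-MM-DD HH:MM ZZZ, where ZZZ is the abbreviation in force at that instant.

2023-03-20 09:03 CEV

Query: 2023-03-20 01:33 UTC
Rule 2/4 (CEV, +07:30): 2022-10-26 18:45 UTC ≤ query < 2023-03-20 06:45 UTC
1·60 + 33 + 450 = 543 min
543 = 0·1440 + 543; 543 = 9·60 + 3 → 09:03, same day
→ 2023-03-20 09:03 CEV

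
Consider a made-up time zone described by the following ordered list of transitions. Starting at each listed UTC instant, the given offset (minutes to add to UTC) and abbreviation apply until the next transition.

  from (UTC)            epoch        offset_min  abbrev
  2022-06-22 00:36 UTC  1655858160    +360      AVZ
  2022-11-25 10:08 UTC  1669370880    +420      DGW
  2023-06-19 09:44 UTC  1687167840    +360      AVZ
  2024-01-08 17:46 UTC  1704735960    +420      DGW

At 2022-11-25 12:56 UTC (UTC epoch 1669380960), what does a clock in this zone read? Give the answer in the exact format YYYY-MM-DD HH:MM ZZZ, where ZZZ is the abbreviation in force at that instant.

2022-11-25 19:56 DGW

Query: 2022-11-25 12:56 UTC
Rule 2/4 (DGW, +07:00): 2022-11-25 10:08 UTC ≤ query < 2023-06-19 09:44 UTC
12·60 + 56 + 420 = 1196 min
1196 = 0·1440 + 1196; 1196 = 19·60 + 56 → 19:56, same day
→ 2022-11-25 19:56 DGW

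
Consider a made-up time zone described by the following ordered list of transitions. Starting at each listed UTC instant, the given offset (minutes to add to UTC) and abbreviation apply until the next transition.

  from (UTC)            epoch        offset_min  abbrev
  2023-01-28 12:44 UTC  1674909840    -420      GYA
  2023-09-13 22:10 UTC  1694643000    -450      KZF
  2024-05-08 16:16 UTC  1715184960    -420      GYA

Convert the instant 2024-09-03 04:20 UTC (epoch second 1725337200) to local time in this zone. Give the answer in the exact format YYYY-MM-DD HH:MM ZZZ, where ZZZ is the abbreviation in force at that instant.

2024-09-02 21:20 GYA

Query: 2024-09-03 04:20 UTC
Rule 3/3 (GYA, -07:00): 2024-05-08 16:16 UTC ≤ query < +∞
4·60 + 20 - 420 = -160 min
-160 = -1·1440 + 1280; 1280 = 21·60 + 20 → 21:20, 2024-09-03 - 1 day = 2024-09-02
→ 2024-09-02 21:20 GYA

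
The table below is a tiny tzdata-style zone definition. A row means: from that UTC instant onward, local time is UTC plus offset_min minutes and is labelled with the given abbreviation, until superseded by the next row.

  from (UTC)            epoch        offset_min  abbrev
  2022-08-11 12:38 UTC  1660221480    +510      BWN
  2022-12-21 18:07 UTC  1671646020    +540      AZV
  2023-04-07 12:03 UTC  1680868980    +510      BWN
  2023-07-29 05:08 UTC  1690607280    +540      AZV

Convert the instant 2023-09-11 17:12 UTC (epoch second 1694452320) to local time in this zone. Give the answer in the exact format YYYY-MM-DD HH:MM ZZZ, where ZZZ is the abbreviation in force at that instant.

Query: 2023-09-11 17:12 UTC
Rule 4/4 (AZV, +09:00): 2023-07-29 05:08 UTC ≤ query < +∞
17·60 + 12 + 540 = 1572 min
1572 = 1·1440 + 132; 132 = 2·60 + 12 → 02:12, 2023-09-11 + 1 day = 2023-09-12
→ 2023-09-12 02:12 AZV

2023-09-12 02:12 AZV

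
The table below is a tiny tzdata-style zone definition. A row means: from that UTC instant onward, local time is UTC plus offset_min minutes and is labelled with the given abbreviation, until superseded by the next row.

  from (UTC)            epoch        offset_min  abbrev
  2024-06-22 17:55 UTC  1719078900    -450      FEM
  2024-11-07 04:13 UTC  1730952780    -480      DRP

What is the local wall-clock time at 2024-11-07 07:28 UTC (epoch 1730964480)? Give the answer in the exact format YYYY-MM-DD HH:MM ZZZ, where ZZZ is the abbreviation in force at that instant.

2024-11-06 23:28 DRP

Query: 2024-11-07 07:28 UTC
Rule 2/2 (DRP, -08:00): 2024-11-07 04:13 UTC ≤ query < +∞
7·60 + 28 - 480 = -32 min
-32 = -1·1440 + 1408; 1408 = 23·60 + 28 → 23:28, 2024-11-07 - 1 day = 2024-11-06
→ 2024-11-06 23:28 DRP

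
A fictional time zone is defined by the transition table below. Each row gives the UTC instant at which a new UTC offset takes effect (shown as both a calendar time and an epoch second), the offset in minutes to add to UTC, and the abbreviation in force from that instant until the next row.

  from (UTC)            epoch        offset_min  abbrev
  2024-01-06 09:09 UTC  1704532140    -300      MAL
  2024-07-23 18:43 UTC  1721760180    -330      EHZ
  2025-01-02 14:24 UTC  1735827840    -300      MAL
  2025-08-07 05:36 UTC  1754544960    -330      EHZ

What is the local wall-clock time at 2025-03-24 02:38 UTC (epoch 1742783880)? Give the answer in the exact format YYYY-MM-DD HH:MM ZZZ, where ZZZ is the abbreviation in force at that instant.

Query: 2025-03-24 02:38 UTC
Rule 3/4 (MAL, -05:00): 2025-01-02 14:24 UTC ≤ query < 2025-08-07 05:36 UTC
2·60 + 38 - 300 = -142 min
-142 = -1·1440 + 1298; 1298 = 21·60 + 38 → 21:38, 2025-03-24 - 1 day = 2025-03-23
→ 2025-03-23 21:38 MAL

2025-03-23 21:38 MAL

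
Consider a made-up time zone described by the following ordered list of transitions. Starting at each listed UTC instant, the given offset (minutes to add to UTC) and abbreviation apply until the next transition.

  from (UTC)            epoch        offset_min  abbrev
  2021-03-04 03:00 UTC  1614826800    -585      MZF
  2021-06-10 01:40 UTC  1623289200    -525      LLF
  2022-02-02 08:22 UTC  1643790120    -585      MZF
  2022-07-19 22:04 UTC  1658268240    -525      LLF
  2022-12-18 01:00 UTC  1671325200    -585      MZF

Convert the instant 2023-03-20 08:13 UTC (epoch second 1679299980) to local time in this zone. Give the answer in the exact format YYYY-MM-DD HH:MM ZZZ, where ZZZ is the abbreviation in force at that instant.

2023-03-19 22:28 MZF

Query: 2023-03-20 08:13 UTC
Rule 5/5 (MZF, -09:45): 2022-12-18 01:00 UTC ≤ query < +∞
8·60 + 13 - 585 = -92 min
-92 = -1·1440 + 1348; 1348 = 22·60 + 28 → 22:28, 2023-03-20 - 1 day = 2023-03-19
→ 2023-03-19 22:28 MZF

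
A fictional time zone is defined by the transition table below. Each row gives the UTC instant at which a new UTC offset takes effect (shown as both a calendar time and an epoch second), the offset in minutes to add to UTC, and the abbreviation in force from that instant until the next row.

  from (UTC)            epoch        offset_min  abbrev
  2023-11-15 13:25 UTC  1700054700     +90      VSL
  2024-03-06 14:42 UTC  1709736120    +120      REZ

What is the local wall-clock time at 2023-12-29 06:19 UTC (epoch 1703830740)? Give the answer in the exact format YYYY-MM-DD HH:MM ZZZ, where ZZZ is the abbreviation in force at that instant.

2023-12-29 07:49 VSL

Query: 2023-12-29 06:19 UTC
Rule 1/2 (VSL, +01:30): 2023-11-15 13:25 UTC ≤ query < 2024-03-06 14:42 UTC
6·60 + 19 + 90 = 469 min
469 = 0·1440 + 469; 469 = 7·60 + 49 → 07:49, same day
→ 2023-12-29 07:49 VSL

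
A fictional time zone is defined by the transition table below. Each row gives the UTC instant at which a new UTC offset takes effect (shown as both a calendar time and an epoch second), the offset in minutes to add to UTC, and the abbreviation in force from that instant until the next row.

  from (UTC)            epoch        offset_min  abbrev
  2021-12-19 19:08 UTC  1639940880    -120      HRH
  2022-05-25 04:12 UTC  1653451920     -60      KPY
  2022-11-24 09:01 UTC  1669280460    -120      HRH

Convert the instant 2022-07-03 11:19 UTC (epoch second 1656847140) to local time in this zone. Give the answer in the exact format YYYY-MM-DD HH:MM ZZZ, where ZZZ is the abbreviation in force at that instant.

Query: 2022-07-03 11:19 UTC
Rule 2/3 (KPY, -01:00): 2022-05-25 04:12 UTC ≤ query < 2022-11-24 09:01 UTC
11·60 + 19 - 60 = 619 min
619 = 0·1440 + 619; 619 = 10·60 + 19 → 10:19, same day
→ 2022-07-03 10:19 KPY

2022-07-03 10:19 KPY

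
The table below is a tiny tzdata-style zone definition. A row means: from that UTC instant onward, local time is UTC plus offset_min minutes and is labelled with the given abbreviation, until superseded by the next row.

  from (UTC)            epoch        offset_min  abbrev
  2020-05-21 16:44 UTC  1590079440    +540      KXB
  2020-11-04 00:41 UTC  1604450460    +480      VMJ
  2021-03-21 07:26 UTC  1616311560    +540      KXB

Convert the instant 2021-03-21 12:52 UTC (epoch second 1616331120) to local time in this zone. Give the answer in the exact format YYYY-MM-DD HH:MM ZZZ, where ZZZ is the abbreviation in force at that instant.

2021-03-21 21:52 KXB

Query: 2021-03-21 12:52 UTC
Rule 3/3 (KXB, +09:00): 2021-03-21 07:26 UTC ≤ query < +∞
12·60 + 52 + 540 = 1312 min
1312 = 0·1440 + 1312; 1312 = 21·60 + 52 → 21:52, same day
→ 2021-03-21 21:52 KXB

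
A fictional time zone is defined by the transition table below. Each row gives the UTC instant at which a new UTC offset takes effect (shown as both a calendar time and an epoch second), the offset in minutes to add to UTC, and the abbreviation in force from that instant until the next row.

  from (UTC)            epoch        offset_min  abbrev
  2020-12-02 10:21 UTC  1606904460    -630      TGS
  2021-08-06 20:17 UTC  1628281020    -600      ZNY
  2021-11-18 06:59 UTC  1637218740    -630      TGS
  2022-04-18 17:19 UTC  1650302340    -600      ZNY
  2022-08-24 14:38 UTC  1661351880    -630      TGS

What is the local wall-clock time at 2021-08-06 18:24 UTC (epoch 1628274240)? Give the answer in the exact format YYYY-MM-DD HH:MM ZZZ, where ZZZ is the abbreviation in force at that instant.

Query: 2021-08-06 18:24 UTC
Rule 1/5 (TGS, -10:30): 2020-12-02 10:21 UTC ≤ query < 2021-08-06 20:17 UTC
18·60 + 24 - 630 = 474 min
474 = 0·1440 + 474; 474 = 7·60 + 54 → 07:54, same day
→ 2021-08-06 07:54 TGS

2021-08-06 07:54 TGS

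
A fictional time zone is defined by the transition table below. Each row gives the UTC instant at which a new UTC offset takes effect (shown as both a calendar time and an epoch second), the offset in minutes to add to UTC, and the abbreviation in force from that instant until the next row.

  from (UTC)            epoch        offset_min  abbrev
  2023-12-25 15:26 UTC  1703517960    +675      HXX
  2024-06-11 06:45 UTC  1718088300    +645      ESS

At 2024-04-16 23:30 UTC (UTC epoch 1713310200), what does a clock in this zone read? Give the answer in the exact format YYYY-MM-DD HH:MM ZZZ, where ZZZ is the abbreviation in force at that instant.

2024-04-17 10:45 HXX

Query: 2024-04-16 23:30 UTC
Rule 1/2 (HXX, +11:15): 2023-12-25 15:26 UTC ≤ query < 2024-06-11 06:45 UTC
23·60 + 30 + 675 = 2085 min
2085 = 1·1440 + 645; 645 = 10·60 + 45 → 10:45, 2024-04-16 + 1 day = 2024-04-17
→ 2024-04-17 10:45 HXX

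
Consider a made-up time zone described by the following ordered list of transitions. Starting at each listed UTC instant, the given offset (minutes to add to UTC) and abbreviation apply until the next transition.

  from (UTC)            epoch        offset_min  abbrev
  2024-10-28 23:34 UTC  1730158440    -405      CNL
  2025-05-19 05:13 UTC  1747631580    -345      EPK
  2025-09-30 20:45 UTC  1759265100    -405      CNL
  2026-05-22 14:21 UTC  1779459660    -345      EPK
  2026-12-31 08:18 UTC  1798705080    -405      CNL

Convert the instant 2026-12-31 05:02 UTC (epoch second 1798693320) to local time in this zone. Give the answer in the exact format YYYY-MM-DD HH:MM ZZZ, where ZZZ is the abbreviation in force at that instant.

Query: 2026-12-31 05:02 UTC
Rule 4/5 (EPK, -05:45): 2026-05-22 14:21 UTC ≤ query < 2026-12-31 08:18 UTC
5·60 + 2 - 345 = -43 min
-43 = -1·1440 + 1397; 1397 = 23·60 + 17 → 23:17, 2026-12-31 - 1 day = 2026-12-30
→ 2026-12-30 23:17 EPK

2026-12-30 23:17 EPK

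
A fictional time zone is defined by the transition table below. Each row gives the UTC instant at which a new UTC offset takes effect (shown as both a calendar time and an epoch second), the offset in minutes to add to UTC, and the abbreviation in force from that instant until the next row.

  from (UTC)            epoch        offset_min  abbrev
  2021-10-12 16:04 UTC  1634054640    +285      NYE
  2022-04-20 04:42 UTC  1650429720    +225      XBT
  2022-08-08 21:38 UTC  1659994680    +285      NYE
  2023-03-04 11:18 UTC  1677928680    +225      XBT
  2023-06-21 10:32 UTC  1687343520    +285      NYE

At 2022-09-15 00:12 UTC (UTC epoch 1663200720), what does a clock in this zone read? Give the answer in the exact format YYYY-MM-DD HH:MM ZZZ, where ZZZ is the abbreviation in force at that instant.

2022-09-15 04:57 NYE

Query: 2022-09-15 00:12 UTC
Rule 3/5 (NYE, +04:45): 2022-08-08 21:38 UTC ≤ query < 2023-03-04 11:18 UTC
0·60 + 12 + 285 = 297 min
297 = 0·1440 + 297; 297 = 4·60 + 57 → 04:57, same day
→ 2022-09-15 04:57 NYE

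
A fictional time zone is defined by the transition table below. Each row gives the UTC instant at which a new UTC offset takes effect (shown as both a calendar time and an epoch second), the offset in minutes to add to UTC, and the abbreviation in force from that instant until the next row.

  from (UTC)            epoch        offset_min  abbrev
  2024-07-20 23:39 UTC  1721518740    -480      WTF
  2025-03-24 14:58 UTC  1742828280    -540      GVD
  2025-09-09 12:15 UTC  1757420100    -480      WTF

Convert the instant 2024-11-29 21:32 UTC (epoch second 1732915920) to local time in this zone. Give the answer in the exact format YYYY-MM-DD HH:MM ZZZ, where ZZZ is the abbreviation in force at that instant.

2024-11-29 13:32 WTF

Query: 2024-11-29 21:32 UTC
Rule 1/3 (WTF, -08:00): 2024-07-20 23:39 UTC ≤ query < 2025-03-24 14:58 UTC
21·60 + 32 - 480 = 812 min
812 = 0·1440 + 812; 812 = 13·60 + 32 → 13:32, same day
→ 2024-11-29 13:32 WTF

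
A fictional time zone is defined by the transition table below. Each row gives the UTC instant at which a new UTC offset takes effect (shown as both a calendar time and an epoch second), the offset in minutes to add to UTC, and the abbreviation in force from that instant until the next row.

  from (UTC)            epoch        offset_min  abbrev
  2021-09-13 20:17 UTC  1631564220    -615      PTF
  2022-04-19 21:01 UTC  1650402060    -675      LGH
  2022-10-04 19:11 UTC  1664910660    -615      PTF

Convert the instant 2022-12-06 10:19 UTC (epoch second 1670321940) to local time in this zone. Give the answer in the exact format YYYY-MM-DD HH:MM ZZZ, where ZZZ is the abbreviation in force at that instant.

Query: 2022-12-06 10:19 UTC
Rule 3/3 (PTF, -10:15): 2022-10-04 19:11 UTC ≤ query < +∞
10·60 + 19 - 615 = 4 min
4 = 0·1440 + 4; 4 = 0·60 + 4 → 00:04, same day
→ 2022-12-06 00:04 PTF

2022-12-06 00:04 PTF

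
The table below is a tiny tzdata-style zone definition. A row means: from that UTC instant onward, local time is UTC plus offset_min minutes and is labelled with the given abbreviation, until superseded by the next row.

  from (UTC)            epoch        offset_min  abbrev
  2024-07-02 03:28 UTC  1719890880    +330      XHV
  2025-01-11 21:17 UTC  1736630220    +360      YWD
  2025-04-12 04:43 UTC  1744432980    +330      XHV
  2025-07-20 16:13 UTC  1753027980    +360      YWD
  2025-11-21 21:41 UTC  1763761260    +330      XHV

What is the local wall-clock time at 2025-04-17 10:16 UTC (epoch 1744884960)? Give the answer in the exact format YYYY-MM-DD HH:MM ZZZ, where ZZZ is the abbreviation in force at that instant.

Query: 2025-04-17 10:16 UTC
Rule 3/5 (XHV, +05:30): 2025-04-12 04:43 UTC ≤ query < 2025-07-20 16:13 UTC
10·60 + 16 + 330 = 946 min
946 = 0·1440 + 946; 946 = 15·60 + 46 → 15:46, same day
→ 2025-04-17 15:46 XHV

2025-04-17 15:46 XHV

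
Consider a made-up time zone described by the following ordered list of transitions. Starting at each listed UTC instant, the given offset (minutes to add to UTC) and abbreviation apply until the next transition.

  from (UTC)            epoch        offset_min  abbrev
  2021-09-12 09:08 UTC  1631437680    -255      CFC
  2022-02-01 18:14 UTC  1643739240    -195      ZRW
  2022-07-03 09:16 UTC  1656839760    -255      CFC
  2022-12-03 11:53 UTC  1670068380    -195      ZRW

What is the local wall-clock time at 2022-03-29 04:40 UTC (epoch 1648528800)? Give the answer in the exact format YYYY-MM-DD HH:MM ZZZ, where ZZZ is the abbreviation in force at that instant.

2022-03-29 01:25 ZRW

Query: 2022-03-29 04:40 UTC
Rule 2/4 (ZRW, -03:15): 2022-02-01 18:14 UTC ≤ query < 2022-07-03 09:16 UTC
4·60 + 40 - 195 = 85 min
85 = 0·1440 + 85; 85 = 1·60 + 25 → 01:25, same day
→ 2022-03-29 01:25 ZRW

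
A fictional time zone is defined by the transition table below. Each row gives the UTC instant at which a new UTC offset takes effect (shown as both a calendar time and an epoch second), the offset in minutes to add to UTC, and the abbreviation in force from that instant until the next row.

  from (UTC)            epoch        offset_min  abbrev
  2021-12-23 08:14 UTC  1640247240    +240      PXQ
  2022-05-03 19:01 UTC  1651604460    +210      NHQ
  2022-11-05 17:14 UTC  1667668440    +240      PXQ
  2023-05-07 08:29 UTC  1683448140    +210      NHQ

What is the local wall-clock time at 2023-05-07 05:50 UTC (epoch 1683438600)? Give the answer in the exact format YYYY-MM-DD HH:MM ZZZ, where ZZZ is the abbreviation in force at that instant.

2023-05-07 09:50 PXQ

Query: 2023-05-07 05:50 UTC
Rule 3/4 (PXQ, +04:00): 2022-11-05 17:14 UTC ≤ query < 2023-05-07 08:29 UTC
5·60 + 50 + 240 = 590 min
590 = 0·1440 + 590; 590 = 9·60 + 50 → 09:50, same day
→ 2023-05-07 09:50 PXQ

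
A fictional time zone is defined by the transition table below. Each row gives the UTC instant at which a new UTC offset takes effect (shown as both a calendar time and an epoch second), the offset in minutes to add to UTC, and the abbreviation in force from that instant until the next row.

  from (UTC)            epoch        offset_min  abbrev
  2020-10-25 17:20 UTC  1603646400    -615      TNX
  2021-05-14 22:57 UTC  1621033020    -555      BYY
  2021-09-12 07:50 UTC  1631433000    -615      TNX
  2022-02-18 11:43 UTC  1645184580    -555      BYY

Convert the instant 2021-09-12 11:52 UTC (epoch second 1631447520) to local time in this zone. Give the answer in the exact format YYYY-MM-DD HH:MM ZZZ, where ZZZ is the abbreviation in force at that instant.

2021-09-12 01:37 TNX

Query: 2021-09-12 11:52 UTC
Rule 3/4 (TNX, -10:15): 2021-09-12 07:50 UTC ≤ query < 2022-02-18 11:43 UTC
11·60 + 52 - 615 = 97 min
97 = 0·1440 + 97; 97 = 1·60 + 37 → 01:37, same day
→ 2021-09-12 01:37 TNX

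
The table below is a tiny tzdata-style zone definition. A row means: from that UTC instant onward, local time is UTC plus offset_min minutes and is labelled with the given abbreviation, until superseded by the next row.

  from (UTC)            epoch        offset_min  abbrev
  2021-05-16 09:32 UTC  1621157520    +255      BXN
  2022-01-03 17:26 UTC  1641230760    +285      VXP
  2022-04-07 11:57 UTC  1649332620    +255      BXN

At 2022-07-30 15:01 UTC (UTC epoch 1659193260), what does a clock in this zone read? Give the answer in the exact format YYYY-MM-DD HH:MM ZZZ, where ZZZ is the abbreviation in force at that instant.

2022-07-30 19:16 BXN

Query: 2022-07-30 15:01 UTC
Rule 3/3 (BXN, +04:15): 2022-04-07 11:57 UTC ≤ query < +∞
15·60 + 1 + 255 = 1156 min
1156 = 0·1440 + 1156; 1156 = 19·60 + 16 → 19:16, same day
→ 2022-07-30 19:16 BXN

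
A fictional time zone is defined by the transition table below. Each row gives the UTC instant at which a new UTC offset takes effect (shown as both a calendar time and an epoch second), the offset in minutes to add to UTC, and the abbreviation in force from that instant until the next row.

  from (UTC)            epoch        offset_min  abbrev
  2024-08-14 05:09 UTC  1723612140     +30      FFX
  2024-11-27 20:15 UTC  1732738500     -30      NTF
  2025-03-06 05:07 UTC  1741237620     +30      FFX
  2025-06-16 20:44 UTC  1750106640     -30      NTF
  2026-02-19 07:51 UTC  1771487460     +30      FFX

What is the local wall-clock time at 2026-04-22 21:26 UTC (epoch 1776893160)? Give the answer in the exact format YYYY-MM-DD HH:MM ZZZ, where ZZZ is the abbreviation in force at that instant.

Query: 2026-04-22 21:26 UTC
Rule 5/5 (FFX, +00:30): 2026-02-19 07:51 UTC ≤ query < +∞
21·60 + 26 + 30 = 1316 min
1316 = 0·1440 + 1316; 1316 = 21·60 + 56 → 21:56, same day
→ 2026-04-22 21:56 FFX

2026-04-22 21:56 FFX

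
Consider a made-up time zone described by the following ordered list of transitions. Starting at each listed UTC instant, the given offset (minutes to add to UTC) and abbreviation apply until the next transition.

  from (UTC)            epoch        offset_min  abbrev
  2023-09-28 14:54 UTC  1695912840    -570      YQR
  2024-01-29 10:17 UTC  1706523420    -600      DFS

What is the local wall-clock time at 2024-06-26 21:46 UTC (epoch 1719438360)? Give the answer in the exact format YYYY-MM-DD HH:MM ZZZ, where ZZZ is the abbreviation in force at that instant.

Query: 2024-06-26 21:46 UTC
Rule 2/2 (DFS, -10:00): 2024-01-29 10:17 UTC ≤ query < +∞
21·60 + 46 - 600 = 706 min
706 = 0·1440 + 706; 706 = 11·60 + 46 → 11:46, same day
→ 2024-06-26 11:46 DFS

2024-06-26 11:46 DFS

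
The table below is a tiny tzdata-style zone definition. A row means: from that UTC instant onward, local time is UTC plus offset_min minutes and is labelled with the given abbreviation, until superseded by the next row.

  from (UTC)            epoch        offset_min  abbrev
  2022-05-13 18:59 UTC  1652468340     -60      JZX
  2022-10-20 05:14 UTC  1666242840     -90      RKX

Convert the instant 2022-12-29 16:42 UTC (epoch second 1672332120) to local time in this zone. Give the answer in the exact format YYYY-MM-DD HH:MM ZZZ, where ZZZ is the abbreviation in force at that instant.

Query: 2022-12-29 16:42 UTC
Rule 2/2 (RKX, -01:30): 2022-10-20 05:14 UTC ≤ query < +∞
16·60 + 42 - 90 = 912 min
912 = 0·1440 + 912; 912 = 15·60 + 12 → 15:12, same day
→ 2022-12-29 15:12 RKX

2022-12-29 15:12 RKX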